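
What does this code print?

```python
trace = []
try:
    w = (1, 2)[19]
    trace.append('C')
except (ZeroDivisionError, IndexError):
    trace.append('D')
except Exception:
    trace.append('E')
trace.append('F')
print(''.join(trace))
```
DF

IndexError matches tuple containing it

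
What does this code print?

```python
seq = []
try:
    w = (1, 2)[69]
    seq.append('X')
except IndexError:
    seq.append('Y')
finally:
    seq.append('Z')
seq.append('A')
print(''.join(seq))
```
YZA

finally always runs, even after exception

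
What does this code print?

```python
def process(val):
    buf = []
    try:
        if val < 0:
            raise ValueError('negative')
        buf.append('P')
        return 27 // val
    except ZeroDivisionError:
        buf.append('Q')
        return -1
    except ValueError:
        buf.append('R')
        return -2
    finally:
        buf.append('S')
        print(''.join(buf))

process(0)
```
PQS

val=0 causes ZeroDivisionError, caught, finally prints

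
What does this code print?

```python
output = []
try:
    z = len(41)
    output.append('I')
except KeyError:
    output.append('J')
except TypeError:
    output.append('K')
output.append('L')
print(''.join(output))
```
KL

TypeError is caught by its specific handler, not KeyError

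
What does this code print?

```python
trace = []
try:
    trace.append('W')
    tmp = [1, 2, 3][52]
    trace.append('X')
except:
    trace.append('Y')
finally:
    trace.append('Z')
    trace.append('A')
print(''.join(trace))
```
WYZA

Code before exception runs, then except, then all of finally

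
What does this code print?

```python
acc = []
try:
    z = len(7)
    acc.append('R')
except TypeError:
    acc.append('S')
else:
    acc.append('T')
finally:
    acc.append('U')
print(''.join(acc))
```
SU

Exception: except runs, else skipped, finally runs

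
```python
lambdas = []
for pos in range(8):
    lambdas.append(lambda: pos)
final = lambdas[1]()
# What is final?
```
7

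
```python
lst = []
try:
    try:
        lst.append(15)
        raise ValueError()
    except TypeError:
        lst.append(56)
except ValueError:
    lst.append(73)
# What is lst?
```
[15, 73]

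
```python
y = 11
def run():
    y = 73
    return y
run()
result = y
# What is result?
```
11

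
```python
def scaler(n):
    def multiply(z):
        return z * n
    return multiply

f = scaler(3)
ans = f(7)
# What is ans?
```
21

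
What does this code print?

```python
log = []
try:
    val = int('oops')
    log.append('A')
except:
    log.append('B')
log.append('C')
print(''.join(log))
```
BC

Exception raised in try, caught by bare except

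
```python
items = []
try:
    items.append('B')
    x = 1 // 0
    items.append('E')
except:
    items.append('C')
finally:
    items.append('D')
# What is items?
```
['B', 'C', 'D']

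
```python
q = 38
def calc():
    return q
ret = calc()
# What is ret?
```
38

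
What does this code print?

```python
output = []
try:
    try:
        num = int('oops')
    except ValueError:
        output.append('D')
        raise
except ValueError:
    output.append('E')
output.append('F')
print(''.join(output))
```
DEF

raise without argument re-raises current exception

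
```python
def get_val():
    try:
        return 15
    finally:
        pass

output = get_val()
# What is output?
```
15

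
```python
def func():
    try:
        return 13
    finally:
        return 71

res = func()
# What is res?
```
71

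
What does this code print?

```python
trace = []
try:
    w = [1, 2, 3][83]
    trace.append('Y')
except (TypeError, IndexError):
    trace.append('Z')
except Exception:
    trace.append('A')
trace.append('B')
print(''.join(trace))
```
ZB

IndexError matches tuple containing it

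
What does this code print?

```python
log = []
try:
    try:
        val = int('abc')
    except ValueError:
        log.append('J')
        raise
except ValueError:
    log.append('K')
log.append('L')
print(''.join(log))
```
JKL

raise without argument re-raises current exception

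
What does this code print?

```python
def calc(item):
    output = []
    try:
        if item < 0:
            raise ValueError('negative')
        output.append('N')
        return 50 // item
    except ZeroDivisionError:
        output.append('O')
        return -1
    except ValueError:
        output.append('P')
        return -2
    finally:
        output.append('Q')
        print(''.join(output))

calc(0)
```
NOQ

item=0 causes ZeroDivisionError, caught, finally prints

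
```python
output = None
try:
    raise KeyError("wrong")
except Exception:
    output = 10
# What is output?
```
10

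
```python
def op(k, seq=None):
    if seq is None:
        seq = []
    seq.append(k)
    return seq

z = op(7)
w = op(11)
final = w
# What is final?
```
[11]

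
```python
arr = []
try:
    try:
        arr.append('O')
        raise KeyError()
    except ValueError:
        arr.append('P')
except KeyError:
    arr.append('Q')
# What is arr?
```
['O', 'Q']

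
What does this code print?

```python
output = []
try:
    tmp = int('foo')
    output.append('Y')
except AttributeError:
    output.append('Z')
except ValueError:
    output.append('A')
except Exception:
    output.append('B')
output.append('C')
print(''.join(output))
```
AC

ValueError matches before generic Exception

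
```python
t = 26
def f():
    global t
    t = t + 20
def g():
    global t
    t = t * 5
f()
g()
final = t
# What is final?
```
230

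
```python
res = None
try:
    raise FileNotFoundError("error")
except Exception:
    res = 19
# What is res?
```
19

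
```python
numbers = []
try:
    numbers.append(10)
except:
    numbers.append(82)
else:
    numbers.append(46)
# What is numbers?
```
[10, 46]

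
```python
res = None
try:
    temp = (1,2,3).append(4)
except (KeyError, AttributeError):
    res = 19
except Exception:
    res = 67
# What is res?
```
19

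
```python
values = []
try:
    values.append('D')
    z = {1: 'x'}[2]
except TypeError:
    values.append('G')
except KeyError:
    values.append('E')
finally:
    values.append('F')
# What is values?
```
['D', 'E', 'F']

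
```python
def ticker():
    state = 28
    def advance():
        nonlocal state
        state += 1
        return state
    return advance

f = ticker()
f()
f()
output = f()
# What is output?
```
31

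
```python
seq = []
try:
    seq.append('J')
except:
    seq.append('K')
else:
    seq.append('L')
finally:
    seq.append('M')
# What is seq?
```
['J', 'L', 'M']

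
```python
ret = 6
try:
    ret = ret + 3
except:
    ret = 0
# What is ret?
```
9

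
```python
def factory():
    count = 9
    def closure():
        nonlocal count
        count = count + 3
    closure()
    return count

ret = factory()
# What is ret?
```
12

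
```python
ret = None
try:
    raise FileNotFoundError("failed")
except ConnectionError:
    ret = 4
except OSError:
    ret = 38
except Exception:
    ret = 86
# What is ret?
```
38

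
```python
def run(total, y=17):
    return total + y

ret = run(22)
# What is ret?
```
39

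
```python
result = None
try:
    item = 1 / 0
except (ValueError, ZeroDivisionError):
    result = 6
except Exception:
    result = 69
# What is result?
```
6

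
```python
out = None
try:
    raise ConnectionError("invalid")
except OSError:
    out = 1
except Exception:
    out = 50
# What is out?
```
1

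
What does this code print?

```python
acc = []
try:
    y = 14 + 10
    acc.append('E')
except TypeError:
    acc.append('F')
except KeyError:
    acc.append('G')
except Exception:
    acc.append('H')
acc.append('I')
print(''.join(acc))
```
EI

No exception, try block completes normally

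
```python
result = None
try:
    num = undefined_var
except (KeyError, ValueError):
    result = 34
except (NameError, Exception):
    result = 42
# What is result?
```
42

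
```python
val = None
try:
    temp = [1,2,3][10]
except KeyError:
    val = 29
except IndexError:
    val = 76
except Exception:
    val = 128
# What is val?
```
76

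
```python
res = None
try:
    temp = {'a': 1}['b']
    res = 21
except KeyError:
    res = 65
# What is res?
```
65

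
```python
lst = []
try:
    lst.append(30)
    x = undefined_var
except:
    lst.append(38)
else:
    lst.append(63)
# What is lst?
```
[30, 38]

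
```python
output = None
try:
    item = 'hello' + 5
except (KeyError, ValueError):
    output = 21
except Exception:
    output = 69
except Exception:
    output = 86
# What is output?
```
69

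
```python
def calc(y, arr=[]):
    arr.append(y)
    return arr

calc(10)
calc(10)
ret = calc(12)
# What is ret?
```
[10, 10, 12]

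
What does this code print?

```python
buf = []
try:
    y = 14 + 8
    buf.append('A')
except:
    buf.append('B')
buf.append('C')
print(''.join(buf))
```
AC

No exception, try block completes normally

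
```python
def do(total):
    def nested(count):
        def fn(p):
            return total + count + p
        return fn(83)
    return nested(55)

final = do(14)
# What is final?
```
152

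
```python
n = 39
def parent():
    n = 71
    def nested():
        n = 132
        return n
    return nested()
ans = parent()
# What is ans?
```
132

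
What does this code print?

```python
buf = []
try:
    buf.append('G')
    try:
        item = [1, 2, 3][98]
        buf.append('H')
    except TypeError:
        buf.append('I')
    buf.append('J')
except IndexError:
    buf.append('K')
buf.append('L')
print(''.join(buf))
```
GKL

Inner handler doesn't match, propagates to outer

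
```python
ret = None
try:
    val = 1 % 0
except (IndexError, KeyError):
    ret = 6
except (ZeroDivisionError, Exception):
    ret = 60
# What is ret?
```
60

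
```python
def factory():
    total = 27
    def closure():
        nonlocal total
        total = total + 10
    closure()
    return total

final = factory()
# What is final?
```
37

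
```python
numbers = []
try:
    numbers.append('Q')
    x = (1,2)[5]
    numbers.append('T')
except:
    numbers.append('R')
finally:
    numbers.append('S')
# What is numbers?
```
['Q', 'R', 'S']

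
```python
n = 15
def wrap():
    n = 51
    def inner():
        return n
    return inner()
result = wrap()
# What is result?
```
51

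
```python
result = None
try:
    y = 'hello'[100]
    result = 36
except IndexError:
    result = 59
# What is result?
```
59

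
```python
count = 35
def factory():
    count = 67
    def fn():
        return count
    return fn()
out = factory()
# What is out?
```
67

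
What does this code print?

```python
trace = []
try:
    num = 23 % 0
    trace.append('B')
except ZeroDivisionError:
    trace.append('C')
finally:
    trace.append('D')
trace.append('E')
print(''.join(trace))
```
CDE

finally always runs, even after exception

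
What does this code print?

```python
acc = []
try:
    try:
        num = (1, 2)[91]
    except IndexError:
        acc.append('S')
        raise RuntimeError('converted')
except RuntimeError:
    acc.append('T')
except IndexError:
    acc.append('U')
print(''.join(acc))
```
ST

New RuntimeError raised, caught by outer RuntimeError handler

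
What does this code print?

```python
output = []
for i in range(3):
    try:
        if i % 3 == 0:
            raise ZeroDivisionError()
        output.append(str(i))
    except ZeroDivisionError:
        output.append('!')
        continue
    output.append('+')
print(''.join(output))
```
!1+2+

continue in except skips rest of loop body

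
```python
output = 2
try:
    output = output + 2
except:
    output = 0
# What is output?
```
4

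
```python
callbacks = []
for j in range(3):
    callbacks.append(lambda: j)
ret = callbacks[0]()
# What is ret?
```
2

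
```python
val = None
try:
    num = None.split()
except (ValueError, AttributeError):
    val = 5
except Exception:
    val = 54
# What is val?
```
5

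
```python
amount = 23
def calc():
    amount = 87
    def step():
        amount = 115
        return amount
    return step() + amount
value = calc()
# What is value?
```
202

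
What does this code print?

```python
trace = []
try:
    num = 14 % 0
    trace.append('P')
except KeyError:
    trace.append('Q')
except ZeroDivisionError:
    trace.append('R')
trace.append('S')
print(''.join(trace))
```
RS

ZeroDivisionError is caught by its specific handler, not KeyError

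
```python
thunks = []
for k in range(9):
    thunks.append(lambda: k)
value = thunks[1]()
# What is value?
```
8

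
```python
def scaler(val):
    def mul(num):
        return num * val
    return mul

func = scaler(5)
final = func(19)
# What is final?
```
95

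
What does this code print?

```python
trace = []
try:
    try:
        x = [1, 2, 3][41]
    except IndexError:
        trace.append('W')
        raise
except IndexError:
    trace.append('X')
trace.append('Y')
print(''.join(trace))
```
WXY

raise without argument re-raises current exception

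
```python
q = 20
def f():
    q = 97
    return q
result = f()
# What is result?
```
97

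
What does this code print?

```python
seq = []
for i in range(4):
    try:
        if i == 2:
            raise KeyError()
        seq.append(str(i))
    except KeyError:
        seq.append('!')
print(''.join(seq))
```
01!3

Exception on i=2 caught, loop continues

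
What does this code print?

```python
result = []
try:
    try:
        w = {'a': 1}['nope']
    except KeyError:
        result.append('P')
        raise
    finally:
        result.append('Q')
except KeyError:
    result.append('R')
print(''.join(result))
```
PQR

finally runs before re-raised exception propagates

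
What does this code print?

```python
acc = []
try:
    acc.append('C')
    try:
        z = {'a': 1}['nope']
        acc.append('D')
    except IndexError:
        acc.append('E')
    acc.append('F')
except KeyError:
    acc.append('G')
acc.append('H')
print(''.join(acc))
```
CGH

Inner handler doesn't match, propagates to outer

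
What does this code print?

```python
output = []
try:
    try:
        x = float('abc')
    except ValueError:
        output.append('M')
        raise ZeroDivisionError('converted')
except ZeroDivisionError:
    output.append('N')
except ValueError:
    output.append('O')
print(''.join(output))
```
MN

New ZeroDivisionError raised, caught by outer ZeroDivisionError handler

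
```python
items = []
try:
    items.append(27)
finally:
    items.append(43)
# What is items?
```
[27, 43]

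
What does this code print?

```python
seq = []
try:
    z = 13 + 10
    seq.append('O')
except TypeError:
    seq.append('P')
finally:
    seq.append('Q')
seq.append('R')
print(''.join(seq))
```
OQR

finally runs after normal execution too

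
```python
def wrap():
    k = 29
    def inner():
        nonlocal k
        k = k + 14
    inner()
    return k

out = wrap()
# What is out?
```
43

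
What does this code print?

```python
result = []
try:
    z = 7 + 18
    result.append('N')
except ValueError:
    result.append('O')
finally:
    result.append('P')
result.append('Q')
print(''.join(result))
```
NPQ

finally runs after normal execution too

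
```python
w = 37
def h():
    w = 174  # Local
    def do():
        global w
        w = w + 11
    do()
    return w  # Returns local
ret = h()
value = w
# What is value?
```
48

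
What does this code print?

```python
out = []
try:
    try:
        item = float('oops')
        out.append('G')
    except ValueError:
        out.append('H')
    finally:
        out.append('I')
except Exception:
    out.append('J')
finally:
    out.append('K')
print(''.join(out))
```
HIK

Both finally blocks run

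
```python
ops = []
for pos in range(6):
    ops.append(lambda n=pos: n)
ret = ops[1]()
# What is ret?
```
1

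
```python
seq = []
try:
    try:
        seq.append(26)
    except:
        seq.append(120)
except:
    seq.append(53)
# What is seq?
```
[26]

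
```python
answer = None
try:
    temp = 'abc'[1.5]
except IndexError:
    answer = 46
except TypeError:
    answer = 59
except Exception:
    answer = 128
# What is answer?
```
59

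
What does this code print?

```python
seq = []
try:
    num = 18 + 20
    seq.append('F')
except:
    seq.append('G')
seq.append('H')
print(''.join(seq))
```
FH

No exception, try block completes normally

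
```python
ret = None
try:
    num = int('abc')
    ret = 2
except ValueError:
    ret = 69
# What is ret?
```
69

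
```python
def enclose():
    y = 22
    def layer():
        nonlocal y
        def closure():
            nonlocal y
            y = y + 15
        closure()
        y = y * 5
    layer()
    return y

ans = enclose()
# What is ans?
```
185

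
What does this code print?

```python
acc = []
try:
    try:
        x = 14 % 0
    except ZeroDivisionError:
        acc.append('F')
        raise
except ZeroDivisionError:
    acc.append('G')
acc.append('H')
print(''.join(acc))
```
FGH

raise without argument re-raises current exception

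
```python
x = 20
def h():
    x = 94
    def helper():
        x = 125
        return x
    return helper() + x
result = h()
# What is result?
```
219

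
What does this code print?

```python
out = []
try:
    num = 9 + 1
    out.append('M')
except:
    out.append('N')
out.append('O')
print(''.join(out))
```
MO

No exception, try block completes normally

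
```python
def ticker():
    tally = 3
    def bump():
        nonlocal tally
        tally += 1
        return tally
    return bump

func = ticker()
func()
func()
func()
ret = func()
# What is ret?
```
7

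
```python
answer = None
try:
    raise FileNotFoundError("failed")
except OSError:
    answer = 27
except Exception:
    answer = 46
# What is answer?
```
27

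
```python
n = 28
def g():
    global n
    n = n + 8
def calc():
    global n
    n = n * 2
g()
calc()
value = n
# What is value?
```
72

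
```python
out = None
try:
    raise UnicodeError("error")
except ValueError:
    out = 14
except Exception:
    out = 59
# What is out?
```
14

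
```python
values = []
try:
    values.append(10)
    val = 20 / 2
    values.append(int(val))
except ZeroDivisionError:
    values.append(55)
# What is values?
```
[10, 10]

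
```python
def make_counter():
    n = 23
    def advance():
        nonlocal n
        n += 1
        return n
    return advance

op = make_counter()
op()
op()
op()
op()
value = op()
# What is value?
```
28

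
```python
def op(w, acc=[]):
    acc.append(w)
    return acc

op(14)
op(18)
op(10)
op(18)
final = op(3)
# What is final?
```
[14, 18, 10, 18, 3]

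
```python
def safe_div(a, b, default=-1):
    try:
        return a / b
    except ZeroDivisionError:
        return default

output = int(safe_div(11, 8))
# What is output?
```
1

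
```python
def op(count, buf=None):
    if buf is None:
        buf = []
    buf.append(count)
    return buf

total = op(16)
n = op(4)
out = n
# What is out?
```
[4]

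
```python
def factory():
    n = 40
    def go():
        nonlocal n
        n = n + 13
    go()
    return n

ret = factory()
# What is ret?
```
53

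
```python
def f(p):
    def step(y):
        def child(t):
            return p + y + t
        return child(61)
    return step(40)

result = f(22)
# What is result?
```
123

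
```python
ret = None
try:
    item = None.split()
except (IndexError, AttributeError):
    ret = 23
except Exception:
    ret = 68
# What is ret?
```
23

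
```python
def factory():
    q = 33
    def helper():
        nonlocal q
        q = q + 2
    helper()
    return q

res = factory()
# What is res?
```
35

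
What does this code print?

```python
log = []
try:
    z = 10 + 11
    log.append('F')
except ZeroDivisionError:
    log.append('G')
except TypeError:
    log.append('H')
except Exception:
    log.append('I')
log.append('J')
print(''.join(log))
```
FJ

No exception, try block completes normally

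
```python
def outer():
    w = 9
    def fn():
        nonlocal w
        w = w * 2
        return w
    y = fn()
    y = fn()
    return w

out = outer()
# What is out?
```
36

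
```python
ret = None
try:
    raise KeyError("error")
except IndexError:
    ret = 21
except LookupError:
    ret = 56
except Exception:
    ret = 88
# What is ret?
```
56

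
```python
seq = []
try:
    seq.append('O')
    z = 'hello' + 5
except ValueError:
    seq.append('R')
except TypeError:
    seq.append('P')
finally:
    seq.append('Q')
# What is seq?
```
['O', 'P', 'Q']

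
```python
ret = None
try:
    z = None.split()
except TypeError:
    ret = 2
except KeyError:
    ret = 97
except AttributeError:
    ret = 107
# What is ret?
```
107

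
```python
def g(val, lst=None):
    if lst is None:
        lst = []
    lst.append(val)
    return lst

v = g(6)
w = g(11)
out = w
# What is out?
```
[11]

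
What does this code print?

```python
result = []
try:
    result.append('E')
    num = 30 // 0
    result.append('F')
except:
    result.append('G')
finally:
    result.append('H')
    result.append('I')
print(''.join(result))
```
EGHI

Code before exception runs, then except, then all of finally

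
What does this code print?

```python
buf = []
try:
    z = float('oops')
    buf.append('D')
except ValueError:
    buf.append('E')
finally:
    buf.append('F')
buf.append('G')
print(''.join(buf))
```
EFG

finally always runs, even after exception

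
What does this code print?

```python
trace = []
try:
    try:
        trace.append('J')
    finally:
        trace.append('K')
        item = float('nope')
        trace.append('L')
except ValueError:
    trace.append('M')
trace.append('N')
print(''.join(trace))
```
JKMN

Exception in inner finally caught by outer except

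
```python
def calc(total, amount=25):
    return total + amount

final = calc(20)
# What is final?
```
45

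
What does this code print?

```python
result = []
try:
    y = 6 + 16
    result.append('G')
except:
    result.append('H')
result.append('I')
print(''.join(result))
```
GI

No exception, try block completes normally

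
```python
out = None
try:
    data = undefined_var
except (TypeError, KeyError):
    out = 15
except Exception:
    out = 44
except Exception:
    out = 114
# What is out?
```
44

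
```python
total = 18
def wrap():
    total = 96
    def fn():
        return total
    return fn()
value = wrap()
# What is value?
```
96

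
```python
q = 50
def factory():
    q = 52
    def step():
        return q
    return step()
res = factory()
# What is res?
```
52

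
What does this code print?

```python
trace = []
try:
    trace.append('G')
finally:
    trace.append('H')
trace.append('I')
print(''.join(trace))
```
GHI

try/finally without except, no exception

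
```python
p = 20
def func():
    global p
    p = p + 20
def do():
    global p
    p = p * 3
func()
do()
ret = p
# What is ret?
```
120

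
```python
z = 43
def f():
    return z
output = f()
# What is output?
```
43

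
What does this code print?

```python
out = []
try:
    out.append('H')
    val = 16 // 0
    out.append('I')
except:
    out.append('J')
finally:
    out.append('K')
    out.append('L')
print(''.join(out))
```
HJKL

Code before exception runs, then except, then all of finally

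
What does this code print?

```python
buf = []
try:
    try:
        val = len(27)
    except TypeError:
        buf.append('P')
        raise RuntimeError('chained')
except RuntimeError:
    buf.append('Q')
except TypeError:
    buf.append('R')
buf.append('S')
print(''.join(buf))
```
PQS

RuntimeError raised and caught, original TypeError not re-raised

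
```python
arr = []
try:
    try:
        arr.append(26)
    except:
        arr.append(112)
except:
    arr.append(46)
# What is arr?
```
[26]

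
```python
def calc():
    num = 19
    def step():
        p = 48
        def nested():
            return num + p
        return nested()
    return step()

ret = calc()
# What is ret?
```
67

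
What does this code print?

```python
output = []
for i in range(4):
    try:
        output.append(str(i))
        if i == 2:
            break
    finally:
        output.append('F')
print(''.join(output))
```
0F1F2F

finally runs even when breaking out of loop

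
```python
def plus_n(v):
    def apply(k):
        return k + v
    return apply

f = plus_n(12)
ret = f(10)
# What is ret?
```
22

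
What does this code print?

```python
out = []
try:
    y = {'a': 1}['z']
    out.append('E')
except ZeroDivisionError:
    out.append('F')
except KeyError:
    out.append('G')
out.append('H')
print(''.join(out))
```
GH

KeyError is caught by its specific handler, not ZeroDivisionError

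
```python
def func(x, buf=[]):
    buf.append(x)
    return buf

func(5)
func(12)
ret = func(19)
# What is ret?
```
[5, 12, 19]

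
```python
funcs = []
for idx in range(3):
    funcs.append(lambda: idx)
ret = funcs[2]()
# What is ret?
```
2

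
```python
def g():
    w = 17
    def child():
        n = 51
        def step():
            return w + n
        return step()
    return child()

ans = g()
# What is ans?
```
68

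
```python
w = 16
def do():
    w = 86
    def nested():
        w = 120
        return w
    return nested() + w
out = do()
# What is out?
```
206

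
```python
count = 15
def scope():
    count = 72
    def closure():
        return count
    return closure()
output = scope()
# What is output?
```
72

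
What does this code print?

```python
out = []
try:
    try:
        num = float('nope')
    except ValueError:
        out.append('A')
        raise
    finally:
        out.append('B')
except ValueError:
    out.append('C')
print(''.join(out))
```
ABC

finally runs before re-raised exception propagates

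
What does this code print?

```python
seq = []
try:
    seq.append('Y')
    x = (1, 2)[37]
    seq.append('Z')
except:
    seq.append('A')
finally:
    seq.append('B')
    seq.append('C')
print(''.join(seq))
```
YABC

Code before exception runs, then except, then all of finally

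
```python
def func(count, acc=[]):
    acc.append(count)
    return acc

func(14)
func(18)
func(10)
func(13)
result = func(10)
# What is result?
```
[14, 18, 10, 13, 10]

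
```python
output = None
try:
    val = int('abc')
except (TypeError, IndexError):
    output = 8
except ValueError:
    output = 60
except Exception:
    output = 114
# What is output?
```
60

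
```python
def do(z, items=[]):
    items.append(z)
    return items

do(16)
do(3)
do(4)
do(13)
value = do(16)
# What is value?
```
[16, 3, 4, 13, 16]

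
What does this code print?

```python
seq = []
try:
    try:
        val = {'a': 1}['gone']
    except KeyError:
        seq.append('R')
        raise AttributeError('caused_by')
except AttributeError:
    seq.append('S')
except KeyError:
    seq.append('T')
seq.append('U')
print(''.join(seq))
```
RSU

AttributeError raised and caught, original KeyError not re-raised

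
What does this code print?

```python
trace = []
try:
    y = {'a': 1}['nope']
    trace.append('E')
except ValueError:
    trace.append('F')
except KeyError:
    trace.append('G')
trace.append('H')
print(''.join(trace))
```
GH

KeyError is caught by its specific handler, not ValueError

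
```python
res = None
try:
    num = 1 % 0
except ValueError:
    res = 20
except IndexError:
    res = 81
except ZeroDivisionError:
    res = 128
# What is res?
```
128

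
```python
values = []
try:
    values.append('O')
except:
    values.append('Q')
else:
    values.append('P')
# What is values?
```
['O', 'P']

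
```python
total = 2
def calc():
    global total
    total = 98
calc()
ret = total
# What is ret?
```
98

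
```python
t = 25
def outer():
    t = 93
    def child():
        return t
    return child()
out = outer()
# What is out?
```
93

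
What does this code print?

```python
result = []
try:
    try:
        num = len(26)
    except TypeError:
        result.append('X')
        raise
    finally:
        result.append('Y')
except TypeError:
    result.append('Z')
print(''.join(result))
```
XYZ

finally runs before re-raised exception propagates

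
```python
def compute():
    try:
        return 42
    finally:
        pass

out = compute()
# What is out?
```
42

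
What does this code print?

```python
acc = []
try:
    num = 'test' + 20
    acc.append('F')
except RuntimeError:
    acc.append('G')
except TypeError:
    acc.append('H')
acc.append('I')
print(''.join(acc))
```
HI

TypeError is caught by its specific handler, not RuntimeError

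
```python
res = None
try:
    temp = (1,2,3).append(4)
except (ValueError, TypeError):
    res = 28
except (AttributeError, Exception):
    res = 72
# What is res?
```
72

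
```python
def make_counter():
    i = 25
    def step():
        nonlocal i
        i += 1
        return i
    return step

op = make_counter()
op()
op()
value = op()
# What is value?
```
28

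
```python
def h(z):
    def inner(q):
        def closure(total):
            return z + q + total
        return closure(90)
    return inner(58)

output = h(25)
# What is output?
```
173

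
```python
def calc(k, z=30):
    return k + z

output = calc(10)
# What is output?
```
40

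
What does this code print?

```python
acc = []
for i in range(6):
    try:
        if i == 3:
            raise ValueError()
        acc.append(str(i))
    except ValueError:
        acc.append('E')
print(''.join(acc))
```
012E45

Exception on i=3 caught, loop continues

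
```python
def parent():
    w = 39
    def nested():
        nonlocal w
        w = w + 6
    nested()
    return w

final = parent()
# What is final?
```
45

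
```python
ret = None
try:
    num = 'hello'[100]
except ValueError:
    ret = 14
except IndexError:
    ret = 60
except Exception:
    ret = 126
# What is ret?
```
60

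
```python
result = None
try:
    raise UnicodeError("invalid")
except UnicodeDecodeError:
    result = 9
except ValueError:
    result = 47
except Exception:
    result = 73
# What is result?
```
47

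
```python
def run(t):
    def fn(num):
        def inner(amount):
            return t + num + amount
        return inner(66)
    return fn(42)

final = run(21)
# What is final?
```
129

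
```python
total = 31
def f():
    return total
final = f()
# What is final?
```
31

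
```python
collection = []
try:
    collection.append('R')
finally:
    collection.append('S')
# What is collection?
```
['R', 'S']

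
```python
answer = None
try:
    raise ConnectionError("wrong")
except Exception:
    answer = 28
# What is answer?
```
28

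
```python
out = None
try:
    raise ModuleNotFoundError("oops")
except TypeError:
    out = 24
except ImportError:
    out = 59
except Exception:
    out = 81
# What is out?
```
59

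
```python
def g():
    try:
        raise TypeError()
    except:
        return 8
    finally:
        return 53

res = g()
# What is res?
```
53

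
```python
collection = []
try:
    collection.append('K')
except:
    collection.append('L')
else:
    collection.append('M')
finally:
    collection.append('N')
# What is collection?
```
['K', 'M', 'N']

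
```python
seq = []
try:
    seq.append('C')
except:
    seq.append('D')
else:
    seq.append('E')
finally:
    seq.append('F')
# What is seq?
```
['C', 'E', 'F']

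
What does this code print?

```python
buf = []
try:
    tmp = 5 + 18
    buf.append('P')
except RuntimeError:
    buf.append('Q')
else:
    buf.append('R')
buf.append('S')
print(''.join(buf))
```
PRS

else block runs when no exception occurs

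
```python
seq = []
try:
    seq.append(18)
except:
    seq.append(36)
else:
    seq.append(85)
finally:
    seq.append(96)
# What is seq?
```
[18, 85, 96]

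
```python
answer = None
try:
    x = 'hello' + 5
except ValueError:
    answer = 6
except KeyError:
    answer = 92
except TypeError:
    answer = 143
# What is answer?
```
143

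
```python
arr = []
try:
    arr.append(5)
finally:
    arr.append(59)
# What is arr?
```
[5, 59]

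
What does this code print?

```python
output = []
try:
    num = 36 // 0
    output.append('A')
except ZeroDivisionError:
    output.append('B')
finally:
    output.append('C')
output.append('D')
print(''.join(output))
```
BCD

finally always runs, even after exception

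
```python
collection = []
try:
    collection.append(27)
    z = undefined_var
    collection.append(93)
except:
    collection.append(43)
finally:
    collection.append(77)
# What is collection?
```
[27, 43, 77]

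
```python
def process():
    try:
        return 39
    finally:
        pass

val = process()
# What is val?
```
39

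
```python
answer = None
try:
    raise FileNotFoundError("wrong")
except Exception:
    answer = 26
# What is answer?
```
26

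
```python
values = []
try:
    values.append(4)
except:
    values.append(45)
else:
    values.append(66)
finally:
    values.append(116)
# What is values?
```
[4, 66, 116]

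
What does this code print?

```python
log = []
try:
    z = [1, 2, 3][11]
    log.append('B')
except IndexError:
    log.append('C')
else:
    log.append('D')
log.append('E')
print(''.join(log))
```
CE

else block skipped when exception is caught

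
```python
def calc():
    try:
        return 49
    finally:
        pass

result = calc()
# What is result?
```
49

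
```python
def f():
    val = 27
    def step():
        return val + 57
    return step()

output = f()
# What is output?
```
84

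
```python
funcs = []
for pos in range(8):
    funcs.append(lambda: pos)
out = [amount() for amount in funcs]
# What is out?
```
[7, 7, 7, 7, 7, 7, 7, 7]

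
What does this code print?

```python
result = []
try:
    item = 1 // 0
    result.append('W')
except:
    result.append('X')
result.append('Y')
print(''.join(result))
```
XY

Exception raised in try, caught by bare except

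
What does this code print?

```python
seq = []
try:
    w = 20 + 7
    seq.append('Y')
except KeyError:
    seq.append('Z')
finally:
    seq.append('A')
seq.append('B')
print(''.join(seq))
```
YAB

finally runs after normal execution too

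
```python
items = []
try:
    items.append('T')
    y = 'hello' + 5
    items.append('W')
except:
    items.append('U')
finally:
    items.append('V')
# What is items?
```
['T', 'U', 'V']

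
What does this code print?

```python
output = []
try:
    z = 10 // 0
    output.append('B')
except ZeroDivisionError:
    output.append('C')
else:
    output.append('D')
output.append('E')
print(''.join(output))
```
CE

else block skipped when exception is caught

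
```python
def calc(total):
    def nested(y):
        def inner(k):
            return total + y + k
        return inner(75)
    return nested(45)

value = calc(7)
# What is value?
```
127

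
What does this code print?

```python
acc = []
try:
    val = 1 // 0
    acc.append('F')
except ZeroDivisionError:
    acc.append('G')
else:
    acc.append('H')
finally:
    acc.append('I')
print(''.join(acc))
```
GI

Exception: except runs, else skipped, finally runs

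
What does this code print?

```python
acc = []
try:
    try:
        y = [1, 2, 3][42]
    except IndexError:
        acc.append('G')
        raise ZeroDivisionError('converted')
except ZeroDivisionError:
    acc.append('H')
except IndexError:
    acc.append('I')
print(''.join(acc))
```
GH

New ZeroDivisionError raised, caught by outer ZeroDivisionError handler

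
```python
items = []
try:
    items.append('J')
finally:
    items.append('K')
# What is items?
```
['J', 'K']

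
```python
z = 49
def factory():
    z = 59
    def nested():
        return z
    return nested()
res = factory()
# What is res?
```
59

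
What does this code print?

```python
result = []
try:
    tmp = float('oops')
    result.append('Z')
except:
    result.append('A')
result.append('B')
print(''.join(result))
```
AB

Exception raised in try, caught by bare except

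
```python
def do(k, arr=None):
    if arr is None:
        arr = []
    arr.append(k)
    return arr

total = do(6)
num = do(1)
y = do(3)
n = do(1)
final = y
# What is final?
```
[3]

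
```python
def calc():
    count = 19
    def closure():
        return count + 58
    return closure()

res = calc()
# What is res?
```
77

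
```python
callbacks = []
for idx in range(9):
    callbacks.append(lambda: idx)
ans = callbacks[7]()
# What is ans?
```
8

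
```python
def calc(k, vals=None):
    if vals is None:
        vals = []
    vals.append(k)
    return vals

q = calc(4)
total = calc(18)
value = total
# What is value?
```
[18]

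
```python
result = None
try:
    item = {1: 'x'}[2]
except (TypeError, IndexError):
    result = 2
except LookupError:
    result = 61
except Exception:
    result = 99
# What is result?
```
61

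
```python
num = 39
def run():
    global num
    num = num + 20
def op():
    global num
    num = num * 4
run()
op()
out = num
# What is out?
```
236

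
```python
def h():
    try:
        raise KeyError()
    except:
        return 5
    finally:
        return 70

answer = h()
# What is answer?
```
70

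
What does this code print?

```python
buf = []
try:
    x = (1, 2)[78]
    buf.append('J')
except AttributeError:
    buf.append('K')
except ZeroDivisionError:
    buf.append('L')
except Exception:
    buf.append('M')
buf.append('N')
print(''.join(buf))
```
MN

IndexError not specifically caught, falls to Exception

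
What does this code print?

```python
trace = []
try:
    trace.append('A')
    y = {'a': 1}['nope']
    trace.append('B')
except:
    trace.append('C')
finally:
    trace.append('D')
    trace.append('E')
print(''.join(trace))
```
ACDE

Code before exception runs, then except, then all of finally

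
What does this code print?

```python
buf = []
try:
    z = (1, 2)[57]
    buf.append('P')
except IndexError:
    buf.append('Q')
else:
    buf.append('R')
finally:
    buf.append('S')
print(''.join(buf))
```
QS

Exception: except runs, else skipped, finally runs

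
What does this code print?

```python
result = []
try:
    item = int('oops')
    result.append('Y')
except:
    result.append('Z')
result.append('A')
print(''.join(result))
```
ZA

Exception raised in try, caught by bare except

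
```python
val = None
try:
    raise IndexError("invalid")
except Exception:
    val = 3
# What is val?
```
3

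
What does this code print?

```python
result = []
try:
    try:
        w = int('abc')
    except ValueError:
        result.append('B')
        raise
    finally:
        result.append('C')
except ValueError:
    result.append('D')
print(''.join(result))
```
BCD

finally runs before re-raised exception propagates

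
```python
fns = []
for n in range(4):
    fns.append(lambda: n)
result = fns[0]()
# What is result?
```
3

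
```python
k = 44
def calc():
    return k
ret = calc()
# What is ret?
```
44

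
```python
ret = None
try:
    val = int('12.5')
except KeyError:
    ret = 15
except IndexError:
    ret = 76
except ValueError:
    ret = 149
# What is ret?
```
149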